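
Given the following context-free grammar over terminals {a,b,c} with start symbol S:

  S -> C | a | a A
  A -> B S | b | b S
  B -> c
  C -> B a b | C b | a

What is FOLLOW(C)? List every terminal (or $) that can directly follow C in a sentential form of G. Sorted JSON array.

FIRST iteration:
pass 1:
  A via A→b: +{b}
  B via B→c: +{c}
  C via C→B a b: +{c}
  C via C→a: +{a}
  S via S→C: +{a,c}
  S: {a,c}  A: {b}  B: {c}  C: {a,c}
pass 2:
  A via A→B S: +{c}
  S: {a,c}  A: {b,c}  B: {c}  C: {a,c}
pass 3: done
  S: {a,c}  A: {b,c}  B: {c}  C: {a,c}

FOLLOW sets:
initialize: $ ∈ FOLLOW(S)
round 1:
  A→B S: FOLLOW(B) ⊇ FIRST(S) = {a,c}; new: +{a,c}
  C→C b: FOLLOW(C) ⊇ FIRST(b) = {b}; new: +{b}
  S→C: FOLLOW(C) ⊇ FOLLOW(S) ⊇ {$}; new: +{$}
  S→a A: FOLLOW(A) ⊇ FOLLOW(S) ⊇ {$}; new: +{$}
  FOLLOW[S]={$}  FOLLOW[A]={$}  FOLLOW[B]={a,c}  FOLLOW[C]={$,b}
round 2: — fixpoint
  FOLLOW[S]={$}  FOLLOW[A]={$}  FOLLOW[B]={a,c}  FOLLOW[C]={$,b}

FOLLOW(C) = ["$", "b"]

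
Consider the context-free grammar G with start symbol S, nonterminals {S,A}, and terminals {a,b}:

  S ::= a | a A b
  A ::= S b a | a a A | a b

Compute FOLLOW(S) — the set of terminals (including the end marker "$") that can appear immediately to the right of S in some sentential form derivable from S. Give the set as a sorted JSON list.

FIRST iteration:
[1]
  A via A→a a A: +{a}
  S via S→a: +{a}
  FIRST(S)={a}  FIRST(A)={a}
[2] — fixpoint
  FIRST(S)={a}  FIRST(A)={a}

FOLLOW sets:
initialize: $ ∈ FOLLOW(S)
pass 1:
  A→S b a: FOLLOW(S) ⊇ FIRST(b) = {b}; new: +{b}
  S→a A b: FOLLOW(A) ⊇ FIRST(b) = {b}; new: +{b}
  S: {$,b}  A: {b}
pass 2: — fixpoint
  S: {$,b}  A: {b}

FOLLOW(S) = ["$", "b"]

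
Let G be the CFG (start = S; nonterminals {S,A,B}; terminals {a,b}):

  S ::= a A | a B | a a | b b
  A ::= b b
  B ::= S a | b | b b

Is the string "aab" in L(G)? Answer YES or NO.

Convert to CNF:
  S -> T0 T0 | T1 A | T1 B | T1 T1
  A -> T0 T0
  B -> S T1 | T0 T0 | b
  T0 -> b
  T1 -> a

CYK table (by increasing span):
  [0..0]={T1}  "a"  orig:{}
  [1..1]={T1}  "a"  orig:{}
  [2..2]={B,T0}  "b"  orig:{B}
  [0..1]={S}  "aa"
  [1..2]={S}  "ab"
  [0..2]=∅  "aab"

S ∉ T[0,2] ⇒ NO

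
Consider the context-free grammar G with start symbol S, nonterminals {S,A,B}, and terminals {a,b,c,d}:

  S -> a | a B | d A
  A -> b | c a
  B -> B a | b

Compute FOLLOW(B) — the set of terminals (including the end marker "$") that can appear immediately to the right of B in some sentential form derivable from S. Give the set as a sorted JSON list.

FIRST sets, iterate to fixpoint:
round 1:
  A via A→b: +{b}
  A via A→c a: +{c}
  B via B→b: +{b}
  S via S→a: +{a}
  S via S→d A: +{d}
  FIRST(S)={a,d}  FIRST(A)={b,c}  FIRST(B)={b}
round 2: — fixpoint
  FIRST(S)={a,d}  FIRST(A)={b,c}  FIRST(B)={b}

FOLLOW sets:
FOLLOW(S) := {$}
round 1:
  B→B a: FOLLOW(B) ⊇ FIRST(a) = {a}; new: +{a}
  S→a B: FOLLOW(B) ⊇ FOLLOW(S) ⊇ {$}; new: +{$}
  S→d A: FOLLOW(A) ⊇ FOLLOW(S) ⊇ {$}; new: +{$}
  FOLLOW[S]={$}  FOLLOW[A]={$}  FOLLOW[B]={$,a}
round 2: (stable)
  FOLLOW[S]={$}  FOLLOW[A]={$}  FOLLOW[B]={$,a}

FOLLOW(B) = ["$", "a"]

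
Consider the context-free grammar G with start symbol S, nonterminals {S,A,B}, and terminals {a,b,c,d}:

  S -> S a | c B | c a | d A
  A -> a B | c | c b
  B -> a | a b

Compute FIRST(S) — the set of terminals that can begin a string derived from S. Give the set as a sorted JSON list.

Compute FIRST by fixpoint:
[1]
  A via A→a B: +{a}
  A via A→c: +{c}
  B via B→a: +{a}
  S via S→c B: +{c}
  S via S→d A: +{d}
  S: {c,d}  A: {a,c}  B: {a}
[2] — fixpoint
  S: {c,d}  A: {a,c}  B: {a}

FIRST(S) = ["c", "d"]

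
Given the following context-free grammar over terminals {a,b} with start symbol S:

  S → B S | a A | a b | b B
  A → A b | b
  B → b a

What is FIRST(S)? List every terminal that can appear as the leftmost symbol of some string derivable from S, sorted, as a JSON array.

Compute FIRST by fixpoint:
round 1:
  A via A→b: +{b}
  B via B→b a: +{b}
  S via S→B S: +{b}
  S via S→a A: +{a}
  FIRST[S]={a,b}  FIRST[A]={b}  FIRST[B]={b}
round 2: done
  FIRST[S]={a,b}  FIRST[A]={b}  FIRST[B]={b}

FIRST(S) = ["a", "b"]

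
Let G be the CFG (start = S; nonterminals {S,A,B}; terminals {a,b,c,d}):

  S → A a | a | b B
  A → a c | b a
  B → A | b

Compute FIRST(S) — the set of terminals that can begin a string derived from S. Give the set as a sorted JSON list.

FIRST iteration:
iter 1:
  A via A→a c: +{a}
  A via A→b a: +{b}
  B via B→A: +{a,b}
  S via S→A a: +{a,b}
  FIRST(S)={a,b}  FIRST(A)={a,b}  FIRST(B)={a,b}
iter 2: (no change)
  FIRST(S)={a,b}  FIRST(A)={a,b}  FIRST(B)={a,b}

FIRST(S) = ["a", "b"]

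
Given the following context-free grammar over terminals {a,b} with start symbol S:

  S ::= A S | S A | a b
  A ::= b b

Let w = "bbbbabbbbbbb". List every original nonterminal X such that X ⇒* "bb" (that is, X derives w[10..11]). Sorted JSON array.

CNF form of G:
  S -> A S | S A | T1 T0
  A -> T0 T0
  T0 -> b
  T1 -> a

Fill CYK table bottom-up (cells [i..j] with 10 ≤ i ≤ j ≤ 11 only):
  [10..10]={T0}  "b"  orig:{}
  [11..11]={T0}  "b"  orig:{}
  [10..11]={A}  "bb"

Original NTs in T[10,11] deriving "bb": ["A"]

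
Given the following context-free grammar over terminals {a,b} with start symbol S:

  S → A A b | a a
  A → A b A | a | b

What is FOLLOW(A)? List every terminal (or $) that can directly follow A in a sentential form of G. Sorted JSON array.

Compute FIRST by fixpoint:
pass 1:
  A via A→a: +{a}
  A via A→b: +{b}
  S via S→A A b: +{a,b}
  S: {a,b}  A: {a,b}
pass 2: (no change)
  S: {a,b}  A: {a,b}

Compute FOLLOW by fixpoint:
seed FOLLOW(S) with $
iter 1:
  A→A b A: FOLLOW(A) ⊇ FIRST(b) = {b}; new: +{b}
  S→A A b: FOLLOW(A) ⊇ FIRST(A) = {a,b}; new: +{a}
  FOLLOW(S)={$}  FOLLOW(A)={a,b}
iter 2: — fixpoint
  FOLLOW(S)={$}  FOLLOW(A)={a,b}

FOLLOW(A) = ["a", "b"]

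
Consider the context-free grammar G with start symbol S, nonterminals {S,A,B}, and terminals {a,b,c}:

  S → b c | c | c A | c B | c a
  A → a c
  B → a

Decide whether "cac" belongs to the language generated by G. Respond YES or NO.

CNF form of G:
  S -> T1 A | T1 B | T1 T0 | T2 T1 | c
  A -> T0 T1
  B -> a
  T0 -> a
  T1 -> c
  T2 -> b

CYK fill:
  T[0,0] 'c' = {S,T1}  orig:{S}
  T[1,1] 'a' = {B,T0}  orig:{B}
  T[2,2] 'c' = {S,T1}  orig:{S}
  T[0,1] 'ca' = {S}
  T[1,2] 'ac' = {A}
  T[0,2] 'cac' = {S}

S ∈ T[0,2] ⇒ YES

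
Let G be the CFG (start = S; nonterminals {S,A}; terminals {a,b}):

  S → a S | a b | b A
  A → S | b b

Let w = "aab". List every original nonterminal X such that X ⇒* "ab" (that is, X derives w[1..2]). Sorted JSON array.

Convert to CNF:
  S -> T0 S | T0 T1 | T1 A
  A -> T0 S | T0 T1 | T1 A | T1 T1
  T0 -> a
  T1 -> b

CYK table (by increasing span), restricted to cells inside w[1..2]:
  T[1,1] 'a' = {T0}  orig:{}
  T[2,2] 'b' = {T1}  orig:{}
  T[1,2] 'ab' = {A,S}

Original NTs in T[1,2] deriving "ab": ["A", "S"]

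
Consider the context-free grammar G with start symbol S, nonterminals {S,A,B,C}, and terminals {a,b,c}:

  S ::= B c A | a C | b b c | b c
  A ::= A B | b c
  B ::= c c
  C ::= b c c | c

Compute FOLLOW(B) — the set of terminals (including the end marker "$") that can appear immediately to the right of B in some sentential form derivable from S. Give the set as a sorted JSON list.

FIRST iteration:
[1]
  A via A→b c: +{b}
  B via B→c c: +{c}
  C via C→b c c: +{b}
  C via C→c: +{c}
  S via S→B c A: +{c}
  S via S→a C: +{a}
  S via S→b b c: +{b}
  FIRST[S]={a,b,c}  FIRST[A]={b}  FIRST[B]={c}  FIRST[C]={b,c}
[2] — fixpoint
  FIRST[S]={a,b,c}  FIRST[A]={b}  FIRST[B]={c}  FIRST[C]={b,c}

FOLLOW iteration:
seed FOLLOW(S) with $
pass 1:
  A→A B: FOLLOW(A) ⊇ FIRST(B) = {c}; new: +{c}
  A→A B: FOLLOW(B) ⊇ FOLLOW(A) ⊇ {c}; new: +{c}
  S→B c A: FOLLOW(A) ⊇ FOLLOW(S) ⊇ {$}; new: +{$}
  S→a C: FOLLOW(C) ⊇ FOLLOW(S) ⊇ {$}; new: +{$}
  FOLLOW[S]={$}  FOLLOW[A]={$,c}  FOLLOW[B]={c}  FOLLOW[C]={$}
pass 2:
  A→A B: FOLLOW(B) ⊇ FOLLOW(A) ⊇ {$,c}; new: +{$}
  FOLLOW[S]={$}  FOLLOW[A]={$,c}  FOLLOW[B]={$,c}  FOLLOW[C]={$}
pass 3: (no change)
  FOLLOW[S]={$}  FOLLOW[A]={$,c}  FOLLOW[B]={$,c}  FOLLOW[C]={$}

FOLLOW(B) = ["$", "c"]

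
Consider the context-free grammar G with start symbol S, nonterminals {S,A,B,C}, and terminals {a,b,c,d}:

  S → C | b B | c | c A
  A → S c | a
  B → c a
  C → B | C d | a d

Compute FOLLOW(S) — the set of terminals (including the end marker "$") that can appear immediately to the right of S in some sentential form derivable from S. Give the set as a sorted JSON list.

FIRST iteration:
[1]
  A via A→a: +{a}
  B via B→c a: +{c}
  C via C→B: +{c}
  C via C→a d: +{a}
  S via S→C: +{a,c}
  S via S→b B: +{b}
  FIRST(S)={a,b,c}  FIRST(A)={a}  FIRST(B)={c}  FIRST(C)={a,c}
[2]
  A via A→S c: +{b,c}
  FIRST(S)={a,b,c}  FIRST(A)={a,b,c}  FIRST(B)={c}  FIRST(C)={a,c}
[3] (stable)
  FIRST(S)={a,b,c}  FIRST(A)={a,b,c}  FIRST(B)={c}  FIRST(C)={a,c}

Compute FOLLOW by fixpoint:
FOLLOW(S) := {$}
iter 1:
  A→S c: FOLLOW(S) ⊇ FIRST(c) = {c}; new: +{c}
  C→C d: FOLLOW(C) ⊇ FIRST(d) = {d}; new: +{d}
  S→C: FOLLOW(C) ⊇ FOLLOW(S) ⊇ {$,c}; new: +{$,c}
  S→b B: FOLLOW(B) ⊇ FOLLOW(S) ⊇ {$,c}; new: +{$,c}
  S→c A: FOLLOW(A) ⊇ FOLLOW(S) ⊇ {$,c}; new: +{$,c}
  S: {$,c}  A: {$,c}  B: {$,c}  C: {$,c,d}
iter 2:
  C→B: FOLLOW(B) ⊇ FOLLOW(C) ⊇ {$,c,d}; new: +{d}
  S: {$,c}  A: {$,c}  B: {$,c,d}  C: {$,c,d}
iter 3: done
  S: {$,c}  A: {$,c}  B: {$,c,d}  C: {$,c,d}

FOLLOW(S) = ["$", "c"]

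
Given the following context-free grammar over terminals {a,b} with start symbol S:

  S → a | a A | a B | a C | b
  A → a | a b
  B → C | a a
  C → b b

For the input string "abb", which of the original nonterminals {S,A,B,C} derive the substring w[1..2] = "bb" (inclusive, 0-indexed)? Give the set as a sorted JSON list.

Convert to CNF:
  S -> T0 A | T0 B | T0 C | a | b
  A -> T0 T1 | a
  B -> T0 T0 | T1 T1
  C -> T1 T1
  T0 -> a
  T1 -> b

CYK table (by increasing span), restricted to cells inside w[1..2]:
  T[1,1] 'b' = {S,T1}  orig:{S}
  T[2,2] 'b' = {S,T1}  orig:{S}
  T[1,2] 'bb' = {B,C}

Original NTs in T[1,2] deriving "bb": ["B", "C"]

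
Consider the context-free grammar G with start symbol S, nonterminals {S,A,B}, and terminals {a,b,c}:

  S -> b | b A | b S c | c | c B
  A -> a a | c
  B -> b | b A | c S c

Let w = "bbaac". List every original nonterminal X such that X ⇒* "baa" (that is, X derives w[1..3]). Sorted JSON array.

CNF form of G:
  S -> T1 A | T1 X4 | T2 B | b | c
  A -> T0 T0 | c
  B -> T1 A | T2 X3 | b
  T0 -> a
  T1 -> b
  T2 -> c
  X3 -> S T2
  X4 -> S T2

Fill CYK table bottom-up, restricted to cells inside w[1..3]:
  T[1,1] 'b' = {B,S,T1}  orig:{B,S}
  T[2,2] 'a' = {T0}  orig:{}
  T[3,3] 'a' = {T0}  orig:{}
  T[1,2] 'ba' = ∅
  T[2,3] 'aa' = {A}
  T[1,3] 'baa' = {B,S}

Original NTs in T[1,3] deriving "baa": ["B", "S"]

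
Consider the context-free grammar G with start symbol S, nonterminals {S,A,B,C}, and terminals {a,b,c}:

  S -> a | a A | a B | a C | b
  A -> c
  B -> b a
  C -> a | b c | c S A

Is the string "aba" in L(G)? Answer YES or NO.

CNF form of G:
  S -> T1 A | T1 B | T1 C | a | b
  A -> c
  B -> T0 T1
  C -> T0 T2 | T2 X3 | a
  T0 -> b
  T1 -> a
  T2 -> c
  X3 -> S A

Fill CYK table bottom-up:
  cell(0,0) a: {C,S,T1}  orig:{C,S}
  cell(1,1) b: {S,T0}  orig:{S}
  cell(2,2) a: {C,S,T1}  orig:{C,S}
  cell(0,1) ab: ∅
  cell(1,2) ba: {B}
  cell(0,2) aba: {S}

S ∈ T[0,2] ⇒ YES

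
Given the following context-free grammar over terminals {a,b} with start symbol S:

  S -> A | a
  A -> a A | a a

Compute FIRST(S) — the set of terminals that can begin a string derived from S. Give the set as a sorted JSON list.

FIRST sets, iterate to fixpoint:
pass 1:
  A via A→a A: +{a}
  S via S→A: +{a}
  FIRST(S)={a}  FIRST(A)={a}
pass 2: done
  FIRST(S)={a}  FIRST(A)={a}

FIRST(S) = ["a"]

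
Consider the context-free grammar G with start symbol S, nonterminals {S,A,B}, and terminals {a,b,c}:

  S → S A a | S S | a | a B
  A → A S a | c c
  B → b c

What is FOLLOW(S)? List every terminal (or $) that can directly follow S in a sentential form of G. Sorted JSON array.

Compute FIRST by fixpoint:
[1]
  A via A→c c: +{c}
  B via B→b c: +{b}
  S via S→a: +{a}
  FIRST(S)={a}  FIRST(A)={c}  FIRST(B)={b}
[2] (no change)
  FIRST(S)={a}  FIRST(A)={c}  FIRST(B)={b}

FOLLOW iteration:
FOLLOW(S) := {$}
round 1:
  A→A S a: FOLLOW(A) ⊇ FIRST(S) = {a}; new: +{a}
  A→A S a: FOLLOW(S) ⊇ FIRST(a) = {a}; new: +{a}
  S→S A a: FOLLOW(S) ⊇ FIRST(A) = {c}; new: +{c}
  S→a B: FOLLOW(B) ⊇ FOLLOW(S) ⊇ {$,a,c}; new: +{$,a,c}
  FOLLOW[S]={$,a,c}  FOLLOW[A]={a}  FOLLOW[B]={$,a,c}
round 2: done
  FOLLOW[S]={$,a,c}  FOLLOW[A]={a}  FOLLOW[B]={$,a,c}

FOLLOW(S) = ["$", "a", "c"]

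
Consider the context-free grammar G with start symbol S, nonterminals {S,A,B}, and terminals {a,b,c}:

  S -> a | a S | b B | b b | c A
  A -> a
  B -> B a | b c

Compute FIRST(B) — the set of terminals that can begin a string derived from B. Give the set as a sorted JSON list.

FIRST sets, iterate to fixpoint:
[1]
  A via A→a: +{a}
  B via B→b c: +{b}
  S via S→a: +{a}
  S via S→b B: +{b}
  S via S→c A: +{c}
  FIRST(S)={a,b,c}  FIRST(A)={a}  FIRST(B)={b}
[2] — fixpoint
  FIRST(S)={a,b,c}  FIRST(A)={a}  FIRST(B)={b}

FIRST(B) = ["b"]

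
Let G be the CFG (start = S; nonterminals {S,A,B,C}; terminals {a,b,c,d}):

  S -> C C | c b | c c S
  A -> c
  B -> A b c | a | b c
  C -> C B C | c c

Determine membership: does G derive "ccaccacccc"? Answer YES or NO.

Convert to CNF:
  S -> C C | T1 T0 | T1 X4
  A -> c
  B -> A X2 | T0 T1 | a
  C -> C X3 | T1 T1
  T0 -> b
  T1 -> c
  X2 -> T0 T1
  X3 -> B C
  X4 -> T1 S

CYK fill:
  [0..0]={A,T1}  "c"  orig:{A}
  [1..1]={A,T1}  "c"  orig:{A}
  [2..2]={B}  "a"
  [3..3]={A,T1}  "c"  orig:{A}
  [4..4]={A,T1}  "c"  orig:{A}
  [5..5]={B}  "a"
  [6..6]={A,T1}  "c"  orig:{A}
  [7..7]={A,T1}  "c"  orig:{A}
  [8..8]={A,T1}  "c"  orig:{A}
  [9..9]={A,T1}  "c"  orig:{A}
  [0..1]={C}  "cc"
  [1..2]=∅  "ca"
  [2..3]=∅  "ac"
  [3..4]={C}  "cc"
  [4..5]=∅  "ca"
  [5..6]=∅  "ac"
  [6..7]={C}  "cc"
  [7..8]={C}  "cc"
  [8..9]={C}  "cc"
  [0..2]=∅  "cca"
  [1..3]=∅  "cac"
  [2..4]={X3}  "acc"  orig:{}
  [3..5]=∅  "cca"
  [4..6]=∅  "cac"
  [5..7]={X3}  "acc"  orig:{}
  [6..8]=∅  "ccc"
  [7..9]=∅  "ccc"
  [0..3]=∅  "ccac"
  [1..4]=∅  "cacc"
  [2..5]=∅  "acca"
  [3..6]=∅  "ccac"
  [4..7]=∅  "cacc"
  [5..8]=∅  "accc"
  [6..9]={S}  "cccc"
  [0..4]={C}  "ccacc"
  [1..5]=∅  "cacca"
  [2..6]=∅  "accac"
  [3..7]={C}  "ccacc"
  [4..8]=∅  "caccc"
  [5..9]=∅  "acccc"
  [0..5]=∅  "ccacca"
  [1..6]=∅  "caccac"
  [2..7]={X3}  "accacc"  orig:{}
  [3..8]=∅  "ccaccc"
  [4..9]=∅  "cacccc"
  [0..6]=∅  "ccaccac"
  [1..7]=∅  "caccacc"
  [2..8]=∅  "accaccc"
  [3..9]={S}  "ccacccc"
  [0..7]={C}  "ccaccacc"
  [1..8]=∅  "caccaccc"
  [2..9]=∅  "accacccc"
  [0..8]=∅  "ccaccaccc"
  [1..9]=∅  "caccacccc"
  [0..9]={S}  "ccaccacccc"

S ∈ T[0,9] ⇒ YES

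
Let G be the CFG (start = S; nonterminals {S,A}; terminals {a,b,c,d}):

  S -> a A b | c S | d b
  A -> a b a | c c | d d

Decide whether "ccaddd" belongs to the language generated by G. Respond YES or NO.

CNF form of G:
  S -> T0 X5 | T2 S | T3 T1
  A -> T0 X4 | T2 T2 | T3 T3
  T0 -> a
  T1 -> b
  T2 -> c
  T3 -> d
  X4 -> T1 T0
  X5 -> A T1

Fill CYK table bottom-up:
  [0..0]={T2}  "c"  orig:{}
  [1..1]={T2}  "c"  orig:{}
  [2..2]={T0}  "a"  orig:{}
  [3..3]={T3}  "d"  orig:{}
  [4..4]={T3}  "d"  orig:{}
  [5..5]={T3}  "d"  orig:{}
  [0..1]={A}  "cc"
  [1..2]=∅  "ca"
  [2..3]=∅  "ad"
  [3..4]={A}  "dd"
  [4..5]={A}  "dd"
  [0..2]=∅  "cca"
  [1..3]=∅  "cad"
  [2..4]=∅  "add"
  [3..5]=∅  "ddd"
  [0..3]=∅  "ccad"
  [1..4]=∅  "cadd"
  [2..5]=∅  "addd"
  [0..4]=∅  "ccadd"
  [1..5]=∅  "caddd"
  [0..5]=∅  "ccaddd"

S ∉ T[0,5] ⇒ NO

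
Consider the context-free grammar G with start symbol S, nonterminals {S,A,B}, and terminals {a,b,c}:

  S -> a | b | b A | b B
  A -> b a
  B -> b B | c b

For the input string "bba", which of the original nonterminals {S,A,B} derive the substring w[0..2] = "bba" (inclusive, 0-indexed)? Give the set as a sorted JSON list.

Convert to CNF:
  S -> T0 A | T0 B | a | b
  A -> T0 T1
  B -> T0 B | T2 T0
  T0 -> b
  T1 -> a
  T2 -> c

CYK table (by increasing span) — only the sub-triangle for w[0..2]:
  T[0,0] 'b' = {S,T0}  orig:{S}
  T[1,1] 'b' = {S,T0}  orig:{S}
  T[2,2] 'a' = {S,T1}  orig:{S}
  T[0,1] 'bb' = ∅
  T[1,2] 'ba' = {A}
  T[0,2] 'bba' = {S}

Original NTs in T[0,2] deriving "bba": ["S"]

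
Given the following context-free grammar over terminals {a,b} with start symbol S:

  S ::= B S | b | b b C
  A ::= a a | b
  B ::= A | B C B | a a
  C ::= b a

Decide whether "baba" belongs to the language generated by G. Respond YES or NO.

CNF form of G:
  S -> B S | T1 X3 | b
  A -> T0 T0 | b
  B -> B X2 | T0 T0 | b
  C -> T1 T0
  T0 -> a
  T1 -> b
  X2 -> C B
  X3 -> T1 C

CYK table (by increasing span):
  T[0,0] 'b' = {A,B,S,T1}  orig:{A,B,S}
  T[1,1] 'a' = {T0}  orig:{}
  T[2,2] 'b' = {A,B,S,T1}  orig:{A,B,S}
  T[3,3] 'a' = {T0}  orig:{}
  T[0,1] 'ba' = {C}
  T[1,2] 'ab' = ∅
  T[2,3] 'ba' = {C}
  T[0,2] 'bab' = {X2}  orig:{}
  T[1,3] 'aba' = ∅
  T[0,3] 'baba' = ∅

S ∉ T[0,3] ⇒ NO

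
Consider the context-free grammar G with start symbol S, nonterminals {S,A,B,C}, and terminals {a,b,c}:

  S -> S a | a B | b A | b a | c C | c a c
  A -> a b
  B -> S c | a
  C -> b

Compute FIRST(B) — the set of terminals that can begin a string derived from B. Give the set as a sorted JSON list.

FIRST iteration:
pass 1:
  A via A→a b: +{a}
  B via B→a: +{a}
  C via C→b: +{b}
  S via S→a B: +{a}
  S via S→b A: +{b}
  S via S→c C: +{c}
  S: {a,b,c}  A: {a}  B: {a}  C: {b}
pass 2:
  B via B→S c: +{b,c}
  S: {a,b,c}  A: {a}  B: {a,b,c}  C: {b}
pass 3: done
  S: {a,b,c}  A: {a}  B: {a,b,c}  C: {b}

FIRST(B) = ["a", "b", "c"]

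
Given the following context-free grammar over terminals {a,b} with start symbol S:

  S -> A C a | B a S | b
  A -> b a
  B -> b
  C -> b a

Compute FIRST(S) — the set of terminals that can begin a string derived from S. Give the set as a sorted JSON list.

Compute FIRST by fixpoint:
iter 1:
  A via A→b a: +{b}
  B via B→b: +{b}
  C via C→b a: +{b}
  S via S→A C a: +{b}
  FIRST[S]={b}  FIRST[A]={b}  FIRST[B]={b}  FIRST[C]={b}
iter 2: — fixpoint
  FIRST[S]={b}  FIRST[A]={b}  FIRST[B]={b}  FIRST[C]={b}

FIRST(S) = ["b"]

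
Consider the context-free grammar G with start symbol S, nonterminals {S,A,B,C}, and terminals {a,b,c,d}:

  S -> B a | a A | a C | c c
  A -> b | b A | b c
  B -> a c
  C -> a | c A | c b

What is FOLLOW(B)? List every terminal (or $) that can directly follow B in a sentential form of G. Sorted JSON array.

FIRST sets, iterate to fixpoint:
pass 1:
  A via A→b: +{b}
  B via B→a c: +{a}
  C via C→a: +{a}
  C via C→c A: +{c}
  S via S→B a: +{a}
  S via S→c c: +{c}
  S: {a,c}  A: {b}  B: {a}  C: {a,c}
pass 2: — fixpoint
  S: {a,c}  A: {b}  B: {a}  C: {a,c}

FOLLOW sets:
seed FOLLOW(S) with $
pass 1:
  S→B a: FOLLOW(B) ⊇ FIRST(a) = {a}; new: +{a}
  S→a A: FOLLOW(A) ⊇ FOLLOW(S) ⊇ {$}; new: +{$}
  S→a C: FOLLOW(C) ⊇ FOLLOW(S) ⊇ {$}; new: +{$}
  FOLLOW[S]={$}  FOLLOW[A]={$}  FOLLOW[B]={a}  FOLLOW[C]={$}
pass 2: (stable)
  FOLLOW[S]={$}  FOLLOW[A]={$}  FOLLOW[B]={a}  FOLLOW[C]={$}

FOLLOW(B) = ["a"]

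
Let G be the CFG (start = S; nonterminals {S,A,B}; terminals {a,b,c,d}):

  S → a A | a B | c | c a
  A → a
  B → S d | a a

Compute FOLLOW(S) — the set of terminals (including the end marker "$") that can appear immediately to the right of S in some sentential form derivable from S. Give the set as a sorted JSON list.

FIRST sets, iterate to fixpoint:
round 1:
  A via A→a: +{a}
  B via B→a a: +{a}
  S via S→a A: +{a}
  S via S→c: +{c}
  FIRST[S]={a,c}  FIRST[A]={a}  FIRST[B]={a}
round 2:
  B via B→S d: +{c}
  FIRST[S]={a,c}  FIRST[A]={a}  FIRST[B]={a,c}
round 3: done
  FIRST[S]={a,c}  FIRST[A]={a}  FIRST[B]={a,c}

Compute FOLLOW by fixpoint:
seed FOLLOW(S) with $
[1]
  B→S d: FOLLOW(S) ⊇ FIRST(d) = {d}; new: +{d}
  S→a A: FOLLOW(A) ⊇ FOLLOW(S) ⊇ {$,d}; new: +{$,d}
  S→a B: FOLLOW(B) ⊇ FOLLOW(S) ⊇ {$,d}; new: +{$,d}
  FOLLOW[S]={$,d}  FOLLOW[A]={$,d}  FOLLOW[B]={$,d}
[2] done
  FOLLOW[S]={$,d}  FOLLOW[A]={$,d}  FOLLOW[B]={$,d}

FOLLOW(S) = ["$", "d"]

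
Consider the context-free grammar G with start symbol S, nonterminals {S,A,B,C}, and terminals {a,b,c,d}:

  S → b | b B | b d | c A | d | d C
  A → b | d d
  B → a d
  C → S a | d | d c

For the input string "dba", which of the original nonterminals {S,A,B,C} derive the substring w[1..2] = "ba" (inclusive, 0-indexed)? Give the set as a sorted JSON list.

Convert to CNF:
  S -> T0 C | T2 A | T3 B | T3 T0 | b | d
  A -> T0 T0 | b
  B -> T1 T0
  C -> S T1 | T0 T2 | d
  T0 -> d
  T1 -> a
  T2 -> c
  T3 -> b

Fill CYK table bottom-up, restricted to cells inside w[1..2]:
  cell(1,1) b: {A,S,T3}  orig:{A,S}
  cell(2,2) a: {T1}  orig:{}
  cell(1,2) ba: {C}

Original NTs in T[1,2] deriving "ba": ["C"]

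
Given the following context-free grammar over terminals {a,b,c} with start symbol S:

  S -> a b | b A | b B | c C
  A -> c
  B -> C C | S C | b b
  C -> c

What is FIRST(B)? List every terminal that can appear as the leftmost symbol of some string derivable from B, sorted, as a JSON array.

FIRST iteration:
iter 1:
  A via A→c: +{c}
  B via B→b b: +{b}
  C via C→c: +{c}
  S via S→a b: +{a}
  S via S→b A: +{b}
  S via S→c C: +{c}
  S: {a,b,c}  A: {c}  B: {b}  C: {c}
iter 2:
  B via B→C C: +{c}
  B via B→S C: +{a}
  S: {a,b,c}  A: {c}  B: {a,b,c}  C: {c}
iter 3: (no change)
  S: {a,b,c}  A: {c}  B: {a,b,c}  C: {c}

FIRST(B) = ["a", "b", "c"]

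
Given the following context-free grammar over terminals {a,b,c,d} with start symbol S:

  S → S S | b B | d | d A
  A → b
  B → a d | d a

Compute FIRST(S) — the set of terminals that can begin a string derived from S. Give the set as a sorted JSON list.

Compute FIRST by fixpoint:
round 1:
  A via A→b: +{b}
  B via B→a d: +{a}
  B via B→d a: +{d}
  S via S→b B: +{b}
  S via S→d: +{d}
  FIRST(S)={b,d}  FIRST(A)={b}  FIRST(B)={a,d}
round 2: — fixpoint
  FIRST(S)={b,d}  FIRST(A)={b}  FIRST(B)={a,d}

FIRST(S) = ["b", "d"]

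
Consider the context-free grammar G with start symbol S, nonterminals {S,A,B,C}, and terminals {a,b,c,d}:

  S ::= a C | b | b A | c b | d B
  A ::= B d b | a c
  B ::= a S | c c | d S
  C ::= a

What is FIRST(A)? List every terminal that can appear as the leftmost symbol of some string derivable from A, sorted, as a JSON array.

FIRST iteration:
[1]
  A via A→a c: +{a}
  B via B→a S: +{a}
  B via B→c c: +{c}
  B via B→d S: +{d}
  C via C→a: +{a}
  S via S→a C: +{a}
  S via S→b: +{b}
  S via S→c b: +{c}
  S via S→d B: +{d}
  S: {a,b,c,d}  A: {a}  B: {a,c,d}  C: {a}
[2]
  A via A→B d b: +{c,d}
  S: {a,b,c,d}  A: {a,c,d}  B: {a,c,d}  C: {a}
[3] (stable)
  S: {a,b,c,d}  A: {a,c,d}  B: {a,c,d}  C: {a}

FIRST(A) = ["a", "c", "d"]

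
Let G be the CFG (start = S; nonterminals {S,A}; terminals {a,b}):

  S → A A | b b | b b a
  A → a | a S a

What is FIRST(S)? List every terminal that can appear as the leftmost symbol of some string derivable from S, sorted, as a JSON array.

FIRST sets, iterate to fixpoint:
round 1:
  A via A→a: +{a}
  S via S→A A: +{a}
  S via S→b b: +{b}
  FIRST(S)={a,b}  FIRST(A)={a}
round 2: done
  FIRST(S)={a,b}  FIRST(A)={a}

FIRST(S) = ["a", "b"]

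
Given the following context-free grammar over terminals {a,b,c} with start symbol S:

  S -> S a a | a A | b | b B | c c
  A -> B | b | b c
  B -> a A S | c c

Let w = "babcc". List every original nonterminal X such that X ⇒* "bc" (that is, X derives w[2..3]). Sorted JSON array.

CNF form of G:
  S -> S X5 | T0 A | T1 B | T2 T2 | b
  A -> T0 X3 | T1 T2 | T2 T2 | b
  B -> T0 X4 | T2 T2
  T0 -> a
  T1 -> b
  T2 -> c
  X3 -> A S
  X4 -> A S
  X5 -> T0 T0

CYK table (by increasing span) — only the sub-triangle for w[2..3]:
  T[2,2] 'b' = {A,S,T1}  orig:{A,S}
  T[3,3] 'c' = {T2}  orig:{}
  T[2,3] 'bc' = {A}

Original NTs in T[2,3] deriving "bc": ["A"]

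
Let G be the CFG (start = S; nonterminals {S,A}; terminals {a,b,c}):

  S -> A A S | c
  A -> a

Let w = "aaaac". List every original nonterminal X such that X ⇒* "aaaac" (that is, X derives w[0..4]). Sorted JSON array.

CNF form of G:
  S -> A X0 | c
  A -> a
  X0 -> A S

CYK fill (cells [i..j] with 0 ≤ i ≤ j ≤ 4 only):
  cell(0,0) a: {A}
  cell(1,1) a: {A}
  cell(2,2) a: {A}
  cell(3,3) a: {A}
  cell(4,4) c: {S}
  cell(0,1) aa: ∅
  cell(1,2) aa: ∅
  cell(2,3) aa: ∅
  cell(3,4) ac: {X0}  orig:{}
  cell(0,2) aaa: ∅
  cell(1,3) aaa: ∅
  cell(2,4) aac: {S}
  cell(0,3) aaaa: ∅
  cell(1,4) aaac: {X0}  orig:{}
  cell(0,4) aaaac: {S}

Original NTs in T[0,4] deriving "aaaac": ["S"]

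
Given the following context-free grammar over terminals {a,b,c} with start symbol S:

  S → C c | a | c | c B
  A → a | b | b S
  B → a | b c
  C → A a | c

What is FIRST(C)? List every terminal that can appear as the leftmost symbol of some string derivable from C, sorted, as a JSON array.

FIRST iteration:
pass 1:
  A via A→a: +{a}
  A via A→b: +{b}
  B via B→a: +{a}
  B via B→b c: +{b}
  C via C→A a: +{a,b}
  C via C→c: +{c}
  S via S→C c: +{a,b,c}
  FIRST[S]={a,b,c}  FIRST[A]={a,b}  FIRST[B]={a,b}  FIRST[C]={a,b,c}
pass 2: done
  FIRST[S]={a,b,c}  FIRST[A]={a,b}  FIRST[B]={a,b}  FIRST[C]={a,b,c}

FIRST(C) = ["a", "b", "c"]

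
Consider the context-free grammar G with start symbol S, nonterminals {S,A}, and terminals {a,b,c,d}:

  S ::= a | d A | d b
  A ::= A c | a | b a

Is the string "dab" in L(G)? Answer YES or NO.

CNF form of G:
  S -> T3 A | T3 T1 | a
  A -> A T0 | T1 T2 | a
  T0 -> c
  T1 -> b
  T2 -> a
  T3 -> d

Fill CYK table bottom-up:
  [0..0]={T3}  "d"  orig:{}
  [1..1]={A,S,T2}  "a"  orig:{A,S}
  [2..2]={T1}  "b"  orig:{}
  [0..1]={S}  "da"
  [1..2]=∅  "ab"
  [0..2]=∅  "dab"

S ∉ T[0,2] ⇒ NO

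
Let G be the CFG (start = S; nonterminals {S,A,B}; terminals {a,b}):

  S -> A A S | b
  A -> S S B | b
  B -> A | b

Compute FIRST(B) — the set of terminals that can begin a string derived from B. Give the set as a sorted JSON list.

FIRST sets, iterate to fixpoint:
pass 1:
  A via A→b: +{b}
  B via B→A: +{b}
  S via S→A A S: +{b}
  FIRST[S]={b}  FIRST[A]={b}  FIRST[B]={b}
pass 2: (stable)
  FIRST[S]={b}  FIRST[A]={b}  FIRST[B]={b}

FIRST(B) = ["b"]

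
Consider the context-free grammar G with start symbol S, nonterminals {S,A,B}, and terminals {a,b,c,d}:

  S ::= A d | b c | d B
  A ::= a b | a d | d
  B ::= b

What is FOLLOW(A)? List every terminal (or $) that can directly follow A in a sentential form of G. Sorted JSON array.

FIRST iteration:
iter 1:
  A via A→a b: +{a}
  A via A→d: +{d}
  B via B→b: +{b}
  S via S→A d: +{a,d}
  S via S→b c: +{b}
  FIRST[S]={a,b,d}  FIRST[A]={a,d}  FIRST[B]={b}
iter 2: (no change)
  FIRST[S]={a,b,d}  FIRST[A]={a,d}  FIRST[B]={b}

FOLLOW sets:
FOLLOW(S) := {$}
iter 1:
  S→A d: FOLLOW(A) ⊇ FIRST(d) = {d}; new: +{d}
  S→d B: FOLLOW(B) ⊇ FOLLOW(S) ⊇ {$}; new: +{$}
  FOLLOW[S]={$}  FOLLOW[A]={d}  FOLLOW[B]={$}
iter 2: done
  FOLLOW[S]={$}  FOLLOW[A]={d}  FOLLOW[B]={$}

FOLLOW(A) = ["d"]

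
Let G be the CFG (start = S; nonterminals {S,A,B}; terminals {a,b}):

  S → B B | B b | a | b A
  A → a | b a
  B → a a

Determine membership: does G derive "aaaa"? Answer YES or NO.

CNF form of G:
  S -> B B | B T0 | T0 A | a
  A -> T0 T1 | a
  B -> T1 T1
  T0 -> b
  T1 -> a

CYK table (by increasing span):
  T[0,0] 'a' = {A,S,T1}  orig:{A,S}
  T[1,1] 'a' = {A,S,T1}  orig:{A,S}
  T[2,2] 'a' = {A,S,T1}  orig:{A,S}
  T[3,3] 'a' = {A,S,T1}  orig:{A,S}
  T[0,1] 'aa' = {B}
  T[1,2] 'aa' = {B}
  T[2,3] 'aa' = {B}
  T[0,2] 'aaa' = ∅
  T[1,3] 'aaa' = ∅
  T[0,3] 'aaaa' = {S}

S ∈ T[0,3] ⇒ YES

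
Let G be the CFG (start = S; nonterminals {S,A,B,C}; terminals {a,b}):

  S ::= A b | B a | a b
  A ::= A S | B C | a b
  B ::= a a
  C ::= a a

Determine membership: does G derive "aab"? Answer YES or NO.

Convert to CNF:
  S -> A T1 | B T0 | T0 T1
  A -> A S | B C | T0 T1
  B -> T0 T0
  C -> T0 T0
  T0 -> a
  T1 -> b

CYK fill:
  [0..0]={T0}  "a"  orig:{}
  [1..1]={T0}  "a"  orig:{}
  [2..2]={T1}  "b"  orig:{}
  [0..1]={B,C}  "aa"
  [1..2]={A,S}  "ab"
  [0..2]=∅  "aab"

S ∉ T[0,2] ⇒ NO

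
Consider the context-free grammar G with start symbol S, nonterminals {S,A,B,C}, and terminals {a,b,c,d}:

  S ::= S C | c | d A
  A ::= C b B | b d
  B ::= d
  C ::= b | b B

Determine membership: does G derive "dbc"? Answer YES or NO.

Convert to CNF:
  S -> S C | T1 A | c
  A -> C X2 | T0 T1
  B -> d
  C -> T0 B | b
  T0 -> b
  T1 -> d
  X2 -> T0 B

CYK fill:
  T[0,0] 'd' = {B,T1}  orig:{B}
  T[1,1] 'b' = {C,T0}  orig:{C}
  T[2,2] 'c' = {S}
  T[0,1] 'db' = ∅
  T[1,2] 'bc' = ∅
  T[0,2] 'dbc' = ∅

S ∉ T[0,2] ⇒ NO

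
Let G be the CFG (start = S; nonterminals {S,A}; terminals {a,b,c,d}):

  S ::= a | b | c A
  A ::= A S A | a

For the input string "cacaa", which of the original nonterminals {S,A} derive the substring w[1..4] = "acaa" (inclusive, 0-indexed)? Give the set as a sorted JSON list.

CNF form of G:
  S -> T0 A | a | b
  A -> A X1 | a
  T0 -> c
  X1 -> S A

Fill CYK table bottom-up — only the sub-triangle for w[1..4]:
  T[1,1] 'a' = {A,S}
  T[2,2] 'c' = {T0}  orig:{}
  T[3,3] 'a' = {A,S}
  T[4,4] 'a' = {A,S}
  T[1,2] 'ac' = ∅
  T[2,3] 'ca' = {S}
  T[3,4] 'aa' = {X1}  orig:{}
  T[1,3] 'aca' = ∅
  T[2,4] 'caa' = {X1}  orig:{}
  T[1,4] 'acaa' = {A}

Original NTs in T[1,4] deriving "acaa": ["A"]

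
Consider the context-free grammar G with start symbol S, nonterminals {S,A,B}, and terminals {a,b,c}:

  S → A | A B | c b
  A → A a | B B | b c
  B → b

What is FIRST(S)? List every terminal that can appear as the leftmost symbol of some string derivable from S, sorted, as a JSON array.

FIRST sets, iterate to fixpoint:
pass 1:
  A via A→b c: +{b}
  B via B→b: +{b}
  S via S→A: +{b}
  S via S→c b: +{c}
  FIRST(S)={b,c}  FIRST(A)={b}  FIRST(B)={b}
pass 2: done
  FIRST(S)={b,c}  FIRST(A)={b}  FIRST(B)={b}

FIRST(S) = ["b", "c"]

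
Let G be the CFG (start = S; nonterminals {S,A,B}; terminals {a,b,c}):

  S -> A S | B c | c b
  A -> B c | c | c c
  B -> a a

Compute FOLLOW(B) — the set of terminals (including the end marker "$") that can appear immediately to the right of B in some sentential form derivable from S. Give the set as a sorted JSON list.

FIRST iteration:
iter 1:
  A via A→c: +{c}
  B via B→a a: +{a}
  S via S→A S: +{c}
  S via S→B c: +{a}
  FIRST[S]={a,c}  FIRST[A]={c}  FIRST[B]={a}
iter 2:
  A via A→B c: +{a}
  FIRST[S]={a,c}  FIRST[A]={a,c}  FIRST[B]={a}
iter 3: done
  FIRST[S]={a,c}  FIRST[A]={a,c}  FIRST[B]={a}

FOLLOW sets:
FOLLOW(S) := {$}
iter 1:
  A→B c: FOLLOW(B) ⊇ FIRST(c) = {c}; new: +{c}
  S→A S: FOLLOW(A) ⊇ FIRST(S) = {a,c}; new: +{a,c}
  FOLLOW[S]={$}  FOLLOW[A]={a,c}  FOLLOW[B]={c}
iter 2: — fixpoint
  FOLLOW[S]={$}  FOLLOW[A]={a,c}  FOLLOW[B]={c}

FOLLOW(B) = ["c"]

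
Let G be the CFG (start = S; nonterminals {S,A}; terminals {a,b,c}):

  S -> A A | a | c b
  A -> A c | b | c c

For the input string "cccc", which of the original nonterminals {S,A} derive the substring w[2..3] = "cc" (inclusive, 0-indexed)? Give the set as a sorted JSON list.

CNF form of G:
  S -> A A | T0 T1 | a
  A -> A T0 | T0 T0 | b
  T0 -> c
  T1 -> b

CYK table (by increasing span), restricted to cells inside w[2..3]:
  cell(2,2) c: {T0}  orig:{}
  cell(3,3) c: {T0}  orig:{}
  cell(2,3) cc: {A}

Original NTs in T[2,3] deriving "cc": ["A"]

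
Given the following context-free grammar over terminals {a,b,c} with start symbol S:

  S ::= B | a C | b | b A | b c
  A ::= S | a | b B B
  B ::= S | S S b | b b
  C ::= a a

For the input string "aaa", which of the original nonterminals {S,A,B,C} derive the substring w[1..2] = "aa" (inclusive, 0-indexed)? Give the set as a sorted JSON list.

Convert to CNF:
  S -> S X6 | T0 A | T0 T0 | T0 T2 | T1 C | b
  A -> S X3 | T0 A | T0 T0 | T0 T2 | T0 X4 | T1 C | a | b
  B -> S X5 | T0 A | T0 T0 | T0 T2 | T1 C | b
  C -> T1 T1
  T0 -> b
  T1 -> a
  T2 -> c
  X3 -> S T0
  X4 -> B B
  X5 -> S T0
  X6 -> S T0

CYK fill, restricted to cells inside w[1..2]:
  cell(1,1) a: {A,T1}  orig:{A}
  cell(2,2) a: {A,T1}  orig:{A}
  cell(1,2) aa: {C}

Original NTs in T[1,2] deriving "aa": ["C"]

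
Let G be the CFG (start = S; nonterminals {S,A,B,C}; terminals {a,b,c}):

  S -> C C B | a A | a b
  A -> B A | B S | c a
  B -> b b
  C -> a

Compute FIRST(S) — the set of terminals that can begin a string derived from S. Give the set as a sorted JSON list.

FIRST iteration:
[1]
  A via A→c a: +{c}
  B via B→b b: +{b}
  C via C→a: +{a}
  S via S→C C B: +{a}
  FIRST[S]={a}  FIRST[A]={c}  FIRST[B]={b}  FIRST[C]={a}
[2]
  A via A→B A: +{b}
  FIRST[S]={a}  FIRST[A]={b,c}  FIRST[B]={b}  FIRST[C]={a}
[3] (no change)
  FIRST[S]={a}  FIRST[A]={b,c}  FIRST[B]={b}  FIRST[C]={a}

FIRST(S) = ["a"]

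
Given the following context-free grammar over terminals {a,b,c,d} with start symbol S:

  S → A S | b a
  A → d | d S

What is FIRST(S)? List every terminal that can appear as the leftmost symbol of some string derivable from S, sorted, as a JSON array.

FIRST iteration:
round 1:
  A via A→d: +{d}
  S via S→A S: +{d}
  S via S→b a: +{b}
  FIRST(S)={b,d}  FIRST(A)={d}
round 2: (no change)
  FIRST(S)={b,d}  FIRST(A)={d}

FIRST(S) = ["b", "d"]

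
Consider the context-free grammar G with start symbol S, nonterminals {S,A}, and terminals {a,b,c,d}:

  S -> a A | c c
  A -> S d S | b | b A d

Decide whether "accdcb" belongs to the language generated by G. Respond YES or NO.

CNF form of G:
  S -> T2 A | T3 T3
  A -> S X4 | T1 X5 | b
  T0 -> d
  T1 -> b
  T2 -> a
  T3 -> c
  X4 -> T0 S
  X5 -> A T0

Fill CYK table bottom-up:
  T[0,0] 'a' = {T2}  orig:{}
  T[1,1] 'c' = {T3}  orig:{}
  T[2,2] 'c' = {T3}  orig:{}
  T[3,3] 'd' = {T0}  orig:{}
  T[4,4] 'c' = {T3}  orig:{}
  T[5,5] 'b' = {A,T1}  orig:{A}
  T[0,1] 'ac' = ∅
  T[1,2] 'cc' = {S}
  T[2,3] 'cd' = ∅
  T[3,4] 'dc' = ∅
  T[4,5] 'cb' = ∅
  T[0,2] 'acc' = ∅
  T[1,3] 'ccd' = ∅
  T[2,4] 'cdc' = ∅
  T[3,5] 'dcb' = ∅
  T[0,3] 'accd' = ∅
  T[1,4] 'ccdc' = ∅
  T[2,5] 'cdcb' = ∅
  T[0,4] 'accdc' = ∅
  T[1,5] 'ccdcb' = ∅
  T[0,5] 'accdcb' = ∅

S ∉ T[0,5] ⇒ NO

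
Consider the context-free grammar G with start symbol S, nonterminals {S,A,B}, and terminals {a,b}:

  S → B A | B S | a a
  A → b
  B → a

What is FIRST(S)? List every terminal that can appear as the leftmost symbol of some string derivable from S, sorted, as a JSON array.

FIRST sets, iterate to fixpoint:
iter 1:
  A via A→b: +{b}
  B via B→a: +{a}
  S via S→B A: +{a}
  FIRST[S]={a}  FIRST[A]={b}  FIRST[B]={a}
iter 2: (stable)
  FIRST[S]={a}  FIRST[A]={b}  FIRST[B]={a}

FIRST(S) = ["a"]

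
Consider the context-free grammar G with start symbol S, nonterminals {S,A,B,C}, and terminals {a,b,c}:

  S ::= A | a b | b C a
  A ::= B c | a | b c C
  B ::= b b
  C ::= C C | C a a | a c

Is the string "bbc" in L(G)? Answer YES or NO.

Convert to CNF:
  S -> B T0 | T1 X5 | T1 X6 | T2 T1 | a
  A -> B T0 | T1 X3 | a
  B -> T1 T1
  C -> C C | C X4 | T2 T0
  T0 -> c
  T1 -> b
  T2 -> a
  X3 -> T0 C
  X4 -> T2 T2
  X5 -> C T2
  X6 -> T0 C

CYK table (by increasing span):
  [0..0]={T1}  "b"  orig:{}
  [1..1]={T1}  "b"  orig:{}
  [2..2]={T0}  "c"  orig:{}
  [0..1]={B}  "bb"
  [1..2]=∅  "bc"
  [0..2]={A,S}  "bbc"

S ∈ T[0,2] ⇒ YES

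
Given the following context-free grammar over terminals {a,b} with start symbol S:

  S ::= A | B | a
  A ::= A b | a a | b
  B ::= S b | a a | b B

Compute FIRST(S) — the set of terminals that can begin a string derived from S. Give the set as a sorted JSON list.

FIRST sets, iterate to fixpoint:
pass 1:
  A via A→a a: +{a}
  A via A→b: +{b}
  B via B→a a: +{a}
  B via B→b B: +{b}
  S via S→A: +{a,b}
  FIRST[S]={a,b}  FIRST[A]={a,b}  FIRST[B]={a,b}
pass 2: done
  FIRST[S]={a,b}  FIRST[A]={a,b}  FIRST[B]={a,b}

FIRST(S) = ["a", "b"]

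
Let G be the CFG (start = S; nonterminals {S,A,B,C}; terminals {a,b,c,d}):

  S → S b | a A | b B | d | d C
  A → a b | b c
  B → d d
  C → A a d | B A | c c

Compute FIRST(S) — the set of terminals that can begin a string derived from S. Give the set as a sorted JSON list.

FIRST sets, iterate to fixpoint:
[1]
  A via A→a b: +{a}
  A via A→b c: +{b}
  B via B→d d: +{d}
  C via C→A a d: +{a,b}
  C via C→B A: +{d}
  C via C→c c: +{c}
  S via S→a A: +{a}
  S via S→b B: +{b}
  S via S→d: +{d}
  FIRST[S]={a,b,d}  FIRST[A]={a,b}  FIRST[B]={d}  FIRST[C]={a,b,c,d}
[2] (stable)
  FIRST[S]={a,b,d}  FIRST[A]={a,b}  FIRST[B]={d}  FIRST[C]={a,b,c,d}

FIRST(S) = ["a", "b", "d"]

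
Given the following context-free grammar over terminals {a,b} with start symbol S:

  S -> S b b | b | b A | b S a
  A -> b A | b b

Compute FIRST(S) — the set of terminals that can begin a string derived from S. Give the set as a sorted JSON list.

Compute FIRST by fixpoint:
round 1:
  A via A→b A: +{b}
  S via S→b: +{b}
  FIRST(S)={b}  FIRST(A)={b}
round 2: — fixpoint
  FIRST(S)={b}  FIRST(A)={b}

FIRST(S) = ["b"]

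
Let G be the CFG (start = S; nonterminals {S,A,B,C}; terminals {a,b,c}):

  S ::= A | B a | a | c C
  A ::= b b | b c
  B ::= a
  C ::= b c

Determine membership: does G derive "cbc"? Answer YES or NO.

CNF form of G:
  S -> B T2 | T0 T0 | T0 T1 | T1 C | a
  A -> T0 T0 | T0 T1
  B -> a
  C -> T0 T1
  T0 -> b
  T1 -> c
  T2 -> a

CYK table (by increasing span):
  T[0,0] 'c' = {T1}  orig:{}
  T[1,1] 'b' = {T0}  orig:{}
  T[2,2] 'c' = {T1}  orig:{}
  T[0,1] 'cb' = ∅
  T[1,2] 'bc' = {A,C,S}
  T[0,2] 'cbc' = {S}

S ∈ T[0,2] ⇒ YES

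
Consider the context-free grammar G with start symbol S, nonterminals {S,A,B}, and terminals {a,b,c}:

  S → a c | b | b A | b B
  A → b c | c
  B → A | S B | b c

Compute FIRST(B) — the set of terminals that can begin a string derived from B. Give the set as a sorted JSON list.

FIRST sets, iterate to fixpoint:
round 1:
  A via A→b c: +{b}
  A via A→c: +{c}
  B via B→A: +{b,c}
  S via S→a c: +{a}
  S via S→b: +{b}
  S: {a,b}  A: {b,c}  B: {b,c}
round 2:
  B via B→S B: +{a}
  S: {a,b}  A: {b,c}  B: {a,b,c}
round 3: (no change)
  S: {a,b}  A: {b,c}  B: {a,b,c}

FIRST(B) = ["a", "b", "c"]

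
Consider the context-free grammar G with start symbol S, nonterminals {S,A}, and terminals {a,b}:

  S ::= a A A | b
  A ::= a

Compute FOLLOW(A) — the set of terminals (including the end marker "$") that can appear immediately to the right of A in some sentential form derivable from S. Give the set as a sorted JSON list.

FIRST sets, iterate to fixpoint:
iter 1:
  A via A→a: +{a}
  S via S→a A A: +{a}
  S via S→b: +{b}
  S: {a,b}  A: {a}
iter 2: done
  S: {a,b}  A: {a}

FOLLOW iteration:
initialize: $ ∈ FOLLOW(S)
iter 1:
  S→a A A: FOLLOW(A) ⊇ FIRST(A) = {a}; new: +{a}
  S→a A A: FOLLOW(A) ⊇ FOLLOW(S) ⊇ {$}; new: +{$}
  S: {$}  A: {$,a}
iter 2: (no change)
  S: {$}  A: {$,a}

FOLLOW(A) = ["$", "a"]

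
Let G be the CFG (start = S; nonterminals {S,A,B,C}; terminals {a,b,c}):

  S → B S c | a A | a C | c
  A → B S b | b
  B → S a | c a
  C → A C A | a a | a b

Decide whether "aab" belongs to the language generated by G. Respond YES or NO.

CNF form of G:
  S -> B X5 | T1 A | T1 C | c
  A -> B X3 | b
  B -> S T1 | T2 T1
  C -> A X4 | T1 T0 | T1 T1
  T0 -> b
  T1 -> a
  T2 -> c
  X3 -> S T0
  X4 -> C A
  X5 -> S T2

Fill CYK table bottom-up:
  [0..0]={T1}  "a"  orig:{}
  [1..1]={T1}  "a"  orig:{}
  [2..2]={A,T0}  "b"  orig:{A}
  [0..1]={C}  "aa"
  [1..2]={C,S}  "ab"
  [0..2]={S,X4}  "aab"  orig:{S}

S ∈ T[0,2] ⇒ YES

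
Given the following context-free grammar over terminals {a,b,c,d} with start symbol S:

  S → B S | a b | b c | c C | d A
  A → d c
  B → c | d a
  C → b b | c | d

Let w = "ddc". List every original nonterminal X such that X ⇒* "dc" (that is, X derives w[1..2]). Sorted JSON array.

CNF form of G:
  S -> B S | T0 A | T1 C | T2 T3 | T3 T1
  A -> T0 T1
  B -> T0 T2 | c
  C -> T3 T3 | c | d
  T0 -> d
  T1 -> c
  T2 -> a
  T3 -> b

CYK fill (cells [i..j] with 1 ≤ i ≤ j ≤ 2 only):
  [1..1]={C,T0}  "d"  orig:{C}
  [2..2]={B,C,T1}  "c"  orig:{B,C}
  [1..2]={A}  "dc"

Original NTs in T[1,2] deriving "dc": ["A"]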